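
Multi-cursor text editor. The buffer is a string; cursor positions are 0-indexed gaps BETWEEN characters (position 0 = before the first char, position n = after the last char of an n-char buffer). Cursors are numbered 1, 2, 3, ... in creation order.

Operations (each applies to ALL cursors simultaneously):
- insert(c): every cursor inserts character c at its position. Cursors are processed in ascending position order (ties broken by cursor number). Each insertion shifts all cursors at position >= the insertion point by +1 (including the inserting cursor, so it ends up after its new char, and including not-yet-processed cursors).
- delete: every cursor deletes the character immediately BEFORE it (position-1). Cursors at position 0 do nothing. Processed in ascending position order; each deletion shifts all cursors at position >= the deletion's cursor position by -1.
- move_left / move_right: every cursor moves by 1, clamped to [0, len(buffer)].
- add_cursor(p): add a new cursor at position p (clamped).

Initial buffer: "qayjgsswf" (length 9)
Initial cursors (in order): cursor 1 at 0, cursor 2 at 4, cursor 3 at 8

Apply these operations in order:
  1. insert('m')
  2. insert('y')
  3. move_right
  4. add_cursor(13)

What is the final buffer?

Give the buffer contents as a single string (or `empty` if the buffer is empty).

Answer: myqayjmygsswmyf

Derivation:
After op 1 (insert('m')): buffer="mqayjmgsswmf" (len 12), cursors c1@1 c2@6 c3@11, authorship 1....2....3.
After op 2 (insert('y')): buffer="myqayjmygsswmyf" (len 15), cursors c1@2 c2@8 c3@14, authorship 11....22....33.
After op 3 (move_right): buffer="myqayjmygsswmyf" (len 15), cursors c1@3 c2@9 c3@15, authorship 11....22....33.
After op 4 (add_cursor(13)): buffer="myqayjmygsswmyf" (len 15), cursors c1@3 c2@9 c4@13 c3@15, authorship 11....22....33.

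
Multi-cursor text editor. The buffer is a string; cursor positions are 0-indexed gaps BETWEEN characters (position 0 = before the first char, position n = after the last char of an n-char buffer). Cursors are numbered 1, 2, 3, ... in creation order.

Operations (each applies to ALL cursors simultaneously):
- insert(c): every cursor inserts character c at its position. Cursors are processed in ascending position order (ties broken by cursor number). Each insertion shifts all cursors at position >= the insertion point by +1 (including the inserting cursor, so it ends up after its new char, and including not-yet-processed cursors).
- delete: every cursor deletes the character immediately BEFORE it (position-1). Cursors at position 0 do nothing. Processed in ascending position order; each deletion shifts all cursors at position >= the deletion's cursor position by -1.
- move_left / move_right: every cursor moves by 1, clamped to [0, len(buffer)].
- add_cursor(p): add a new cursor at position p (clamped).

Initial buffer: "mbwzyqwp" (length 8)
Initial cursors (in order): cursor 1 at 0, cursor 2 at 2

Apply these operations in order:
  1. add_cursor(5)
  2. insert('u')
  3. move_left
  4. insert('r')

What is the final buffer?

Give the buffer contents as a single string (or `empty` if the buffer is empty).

Answer: rumbruwzyruqwp

Derivation:
After op 1 (add_cursor(5)): buffer="mbwzyqwp" (len 8), cursors c1@0 c2@2 c3@5, authorship ........
After op 2 (insert('u')): buffer="umbuwzyuqwp" (len 11), cursors c1@1 c2@4 c3@8, authorship 1..2...3...
After op 3 (move_left): buffer="umbuwzyuqwp" (len 11), cursors c1@0 c2@3 c3@7, authorship 1..2...3...
After op 4 (insert('r')): buffer="rumbruwzyruqwp" (len 14), cursors c1@1 c2@5 c3@10, authorship 11..22...33...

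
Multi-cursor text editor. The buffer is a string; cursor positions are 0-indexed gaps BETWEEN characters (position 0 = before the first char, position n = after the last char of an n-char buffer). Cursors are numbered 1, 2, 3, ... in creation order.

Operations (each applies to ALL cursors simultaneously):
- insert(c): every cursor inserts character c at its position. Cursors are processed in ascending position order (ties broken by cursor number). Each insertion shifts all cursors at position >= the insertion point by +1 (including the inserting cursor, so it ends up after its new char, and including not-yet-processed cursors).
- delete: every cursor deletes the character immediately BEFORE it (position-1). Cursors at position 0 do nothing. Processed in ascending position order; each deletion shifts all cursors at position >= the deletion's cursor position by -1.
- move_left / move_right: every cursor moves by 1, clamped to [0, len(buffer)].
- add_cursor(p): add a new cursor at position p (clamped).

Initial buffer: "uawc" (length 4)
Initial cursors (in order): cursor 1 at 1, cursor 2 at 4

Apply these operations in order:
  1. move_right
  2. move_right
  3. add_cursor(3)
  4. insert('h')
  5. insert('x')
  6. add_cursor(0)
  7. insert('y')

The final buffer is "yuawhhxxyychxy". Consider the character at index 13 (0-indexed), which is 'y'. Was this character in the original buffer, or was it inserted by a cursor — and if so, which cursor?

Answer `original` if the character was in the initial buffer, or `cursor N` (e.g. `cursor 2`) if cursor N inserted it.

Answer: cursor 2

Derivation:
After op 1 (move_right): buffer="uawc" (len 4), cursors c1@2 c2@4, authorship ....
After op 2 (move_right): buffer="uawc" (len 4), cursors c1@3 c2@4, authorship ....
After op 3 (add_cursor(3)): buffer="uawc" (len 4), cursors c1@3 c3@3 c2@4, authorship ....
After op 4 (insert('h')): buffer="uawhhch" (len 7), cursors c1@5 c3@5 c2@7, authorship ...13.2
After op 5 (insert('x')): buffer="uawhhxxchx" (len 10), cursors c1@7 c3@7 c2@10, authorship ...1313.22
After op 6 (add_cursor(0)): buffer="uawhhxxchx" (len 10), cursors c4@0 c1@7 c3@7 c2@10, authorship ...1313.22
After op 7 (insert('y')): buffer="yuawhhxxyychxy" (len 14), cursors c4@1 c1@10 c3@10 c2@14, authorship 4...131313.222
Authorship (.=original, N=cursor N): 4 . . . 1 3 1 3 1 3 . 2 2 2
Index 13: author = 2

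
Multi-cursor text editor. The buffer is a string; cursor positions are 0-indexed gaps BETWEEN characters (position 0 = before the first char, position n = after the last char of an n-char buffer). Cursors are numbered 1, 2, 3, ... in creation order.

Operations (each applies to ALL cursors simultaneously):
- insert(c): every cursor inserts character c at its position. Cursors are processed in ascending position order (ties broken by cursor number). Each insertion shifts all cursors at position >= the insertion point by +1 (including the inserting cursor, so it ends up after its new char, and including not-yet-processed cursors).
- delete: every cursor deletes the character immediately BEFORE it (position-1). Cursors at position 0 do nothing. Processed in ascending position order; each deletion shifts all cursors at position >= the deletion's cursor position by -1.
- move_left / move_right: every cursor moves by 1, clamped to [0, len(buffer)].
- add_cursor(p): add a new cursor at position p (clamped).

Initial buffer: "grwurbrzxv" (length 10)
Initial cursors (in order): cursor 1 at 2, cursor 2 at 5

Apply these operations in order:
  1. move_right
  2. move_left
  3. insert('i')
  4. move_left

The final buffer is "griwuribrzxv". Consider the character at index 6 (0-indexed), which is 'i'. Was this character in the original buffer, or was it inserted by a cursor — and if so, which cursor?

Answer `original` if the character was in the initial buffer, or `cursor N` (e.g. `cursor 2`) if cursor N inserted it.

After op 1 (move_right): buffer="grwurbrzxv" (len 10), cursors c1@3 c2@6, authorship ..........
After op 2 (move_left): buffer="grwurbrzxv" (len 10), cursors c1@2 c2@5, authorship ..........
After op 3 (insert('i')): buffer="griwuribrzxv" (len 12), cursors c1@3 c2@7, authorship ..1...2.....
After op 4 (move_left): buffer="griwuribrzxv" (len 12), cursors c1@2 c2@6, authorship ..1...2.....
Authorship (.=original, N=cursor N): . . 1 . . . 2 . . . . .
Index 6: author = 2

Answer: cursor 2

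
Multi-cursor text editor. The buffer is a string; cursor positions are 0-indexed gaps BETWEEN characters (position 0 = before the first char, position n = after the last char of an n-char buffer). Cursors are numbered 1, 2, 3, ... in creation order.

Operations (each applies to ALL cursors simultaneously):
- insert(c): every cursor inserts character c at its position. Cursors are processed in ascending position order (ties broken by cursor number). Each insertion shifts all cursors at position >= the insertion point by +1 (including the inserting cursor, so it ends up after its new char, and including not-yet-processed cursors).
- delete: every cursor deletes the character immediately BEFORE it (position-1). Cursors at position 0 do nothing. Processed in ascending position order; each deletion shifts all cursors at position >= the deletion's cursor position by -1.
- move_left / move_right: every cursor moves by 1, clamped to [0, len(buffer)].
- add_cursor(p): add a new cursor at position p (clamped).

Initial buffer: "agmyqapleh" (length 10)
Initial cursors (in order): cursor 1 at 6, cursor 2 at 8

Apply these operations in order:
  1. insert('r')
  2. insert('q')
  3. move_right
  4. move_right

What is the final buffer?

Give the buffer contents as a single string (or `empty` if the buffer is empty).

Answer: agmyqarqplrqeh

Derivation:
After op 1 (insert('r')): buffer="agmyqarplreh" (len 12), cursors c1@7 c2@10, authorship ......1..2..
After op 2 (insert('q')): buffer="agmyqarqplrqeh" (len 14), cursors c1@8 c2@12, authorship ......11..22..
After op 3 (move_right): buffer="agmyqarqplrqeh" (len 14), cursors c1@9 c2@13, authorship ......11..22..
After op 4 (move_right): buffer="agmyqarqplrqeh" (len 14), cursors c1@10 c2@14, authorship ......11..22..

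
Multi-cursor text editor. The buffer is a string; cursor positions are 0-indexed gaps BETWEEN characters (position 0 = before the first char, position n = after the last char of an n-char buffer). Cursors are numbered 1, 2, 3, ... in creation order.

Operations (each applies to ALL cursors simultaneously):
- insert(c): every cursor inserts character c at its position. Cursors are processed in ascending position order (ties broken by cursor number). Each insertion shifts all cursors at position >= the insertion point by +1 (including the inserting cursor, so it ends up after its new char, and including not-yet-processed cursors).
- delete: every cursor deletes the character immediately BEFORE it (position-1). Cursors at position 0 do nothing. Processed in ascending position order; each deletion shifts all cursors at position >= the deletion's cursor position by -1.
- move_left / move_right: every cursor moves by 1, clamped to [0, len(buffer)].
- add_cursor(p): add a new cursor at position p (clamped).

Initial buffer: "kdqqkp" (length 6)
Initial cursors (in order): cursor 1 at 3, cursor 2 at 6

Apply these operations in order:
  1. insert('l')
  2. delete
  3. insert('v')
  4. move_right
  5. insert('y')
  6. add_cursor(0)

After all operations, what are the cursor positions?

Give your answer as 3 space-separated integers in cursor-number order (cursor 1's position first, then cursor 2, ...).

After op 1 (insert('l')): buffer="kdqlqkpl" (len 8), cursors c1@4 c2@8, authorship ...1...2
After op 2 (delete): buffer="kdqqkp" (len 6), cursors c1@3 c2@6, authorship ......
After op 3 (insert('v')): buffer="kdqvqkpv" (len 8), cursors c1@4 c2@8, authorship ...1...2
After op 4 (move_right): buffer="kdqvqkpv" (len 8), cursors c1@5 c2@8, authorship ...1...2
After op 5 (insert('y')): buffer="kdqvqykpvy" (len 10), cursors c1@6 c2@10, authorship ...1.1..22
After op 6 (add_cursor(0)): buffer="kdqvqykpvy" (len 10), cursors c3@0 c1@6 c2@10, authorship ...1.1..22

Answer: 6 10 0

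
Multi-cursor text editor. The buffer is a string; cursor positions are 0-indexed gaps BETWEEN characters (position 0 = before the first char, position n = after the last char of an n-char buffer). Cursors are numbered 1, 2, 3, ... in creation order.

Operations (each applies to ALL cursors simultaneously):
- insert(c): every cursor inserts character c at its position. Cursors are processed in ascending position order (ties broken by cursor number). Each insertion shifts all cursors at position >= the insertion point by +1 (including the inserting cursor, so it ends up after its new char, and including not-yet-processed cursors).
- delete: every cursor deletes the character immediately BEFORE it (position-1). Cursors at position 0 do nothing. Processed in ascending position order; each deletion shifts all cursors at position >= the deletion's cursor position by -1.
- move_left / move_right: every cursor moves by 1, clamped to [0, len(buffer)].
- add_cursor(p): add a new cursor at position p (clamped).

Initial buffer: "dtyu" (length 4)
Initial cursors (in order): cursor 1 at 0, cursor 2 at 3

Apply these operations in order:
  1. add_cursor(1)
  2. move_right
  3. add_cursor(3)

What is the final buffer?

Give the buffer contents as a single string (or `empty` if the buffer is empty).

After op 1 (add_cursor(1)): buffer="dtyu" (len 4), cursors c1@0 c3@1 c2@3, authorship ....
After op 2 (move_right): buffer="dtyu" (len 4), cursors c1@1 c3@2 c2@4, authorship ....
After op 3 (add_cursor(3)): buffer="dtyu" (len 4), cursors c1@1 c3@2 c4@3 c2@4, authorship ....

Answer: dtyu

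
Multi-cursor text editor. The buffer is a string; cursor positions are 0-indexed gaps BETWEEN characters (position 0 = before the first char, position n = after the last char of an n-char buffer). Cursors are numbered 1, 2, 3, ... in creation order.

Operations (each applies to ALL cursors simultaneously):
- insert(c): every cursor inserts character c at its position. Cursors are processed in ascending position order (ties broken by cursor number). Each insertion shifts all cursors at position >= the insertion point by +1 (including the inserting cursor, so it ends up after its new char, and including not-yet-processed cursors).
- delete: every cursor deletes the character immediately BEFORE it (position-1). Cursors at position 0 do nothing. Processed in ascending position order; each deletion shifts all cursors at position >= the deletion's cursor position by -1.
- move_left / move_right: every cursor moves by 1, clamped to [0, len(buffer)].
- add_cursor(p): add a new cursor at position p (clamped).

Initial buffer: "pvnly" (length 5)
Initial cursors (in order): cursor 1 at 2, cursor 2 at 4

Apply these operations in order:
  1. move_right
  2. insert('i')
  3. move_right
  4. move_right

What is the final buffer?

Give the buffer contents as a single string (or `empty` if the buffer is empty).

Answer: pvnilyi

Derivation:
After op 1 (move_right): buffer="pvnly" (len 5), cursors c1@3 c2@5, authorship .....
After op 2 (insert('i')): buffer="pvnilyi" (len 7), cursors c1@4 c2@7, authorship ...1..2
After op 3 (move_right): buffer="pvnilyi" (len 7), cursors c1@5 c2@7, authorship ...1..2
After op 4 (move_right): buffer="pvnilyi" (len 7), cursors c1@6 c2@7, authorship ...1..2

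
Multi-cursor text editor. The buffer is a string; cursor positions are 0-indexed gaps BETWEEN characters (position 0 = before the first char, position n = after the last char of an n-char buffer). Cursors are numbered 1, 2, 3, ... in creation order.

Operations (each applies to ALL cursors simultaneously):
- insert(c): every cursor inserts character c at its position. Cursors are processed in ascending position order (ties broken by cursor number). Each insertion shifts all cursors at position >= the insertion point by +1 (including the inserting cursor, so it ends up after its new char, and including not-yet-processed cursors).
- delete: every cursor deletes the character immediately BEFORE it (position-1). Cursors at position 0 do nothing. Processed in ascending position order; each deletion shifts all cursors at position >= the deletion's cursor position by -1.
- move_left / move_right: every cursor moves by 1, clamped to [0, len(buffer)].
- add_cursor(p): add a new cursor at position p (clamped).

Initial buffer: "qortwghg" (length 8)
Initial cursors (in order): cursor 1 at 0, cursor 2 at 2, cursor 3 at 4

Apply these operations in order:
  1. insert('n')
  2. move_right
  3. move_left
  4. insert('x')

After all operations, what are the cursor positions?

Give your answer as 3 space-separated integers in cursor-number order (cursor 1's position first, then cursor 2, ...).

After op 1 (insert('n')): buffer="nqonrtnwghg" (len 11), cursors c1@1 c2@4 c3@7, authorship 1..2..3....
After op 2 (move_right): buffer="nqonrtnwghg" (len 11), cursors c1@2 c2@5 c3@8, authorship 1..2..3....
After op 3 (move_left): buffer="nqonrtnwghg" (len 11), cursors c1@1 c2@4 c3@7, authorship 1..2..3....
After op 4 (insert('x')): buffer="nxqonxrtnxwghg" (len 14), cursors c1@2 c2@6 c3@10, authorship 11..22..33....

Answer: 2 6 10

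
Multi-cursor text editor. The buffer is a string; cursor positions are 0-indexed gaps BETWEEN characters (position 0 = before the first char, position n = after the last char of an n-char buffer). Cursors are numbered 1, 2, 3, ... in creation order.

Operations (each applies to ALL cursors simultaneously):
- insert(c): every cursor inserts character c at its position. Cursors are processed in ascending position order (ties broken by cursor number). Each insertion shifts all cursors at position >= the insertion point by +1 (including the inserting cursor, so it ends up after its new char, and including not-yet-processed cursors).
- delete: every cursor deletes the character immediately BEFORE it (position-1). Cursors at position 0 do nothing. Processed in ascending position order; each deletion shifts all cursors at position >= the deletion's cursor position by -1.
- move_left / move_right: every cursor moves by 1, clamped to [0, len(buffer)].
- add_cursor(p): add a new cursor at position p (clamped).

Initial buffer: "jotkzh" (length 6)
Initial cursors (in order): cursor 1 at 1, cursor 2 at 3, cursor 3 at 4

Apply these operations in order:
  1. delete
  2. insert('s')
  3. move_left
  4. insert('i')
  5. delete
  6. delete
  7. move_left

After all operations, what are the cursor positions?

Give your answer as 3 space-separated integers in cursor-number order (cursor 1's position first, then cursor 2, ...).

Answer: 0 0 0

Derivation:
After op 1 (delete): buffer="ozh" (len 3), cursors c1@0 c2@1 c3@1, authorship ...
After op 2 (insert('s')): buffer="sosszh" (len 6), cursors c1@1 c2@4 c3@4, authorship 1.23..
After op 3 (move_left): buffer="sosszh" (len 6), cursors c1@0 c2@3 c3@3, authorship 1.23..
After op 4 (insert('i')): buffer="isosiiszh" (len 9), cursors c1@1 c2@6 c3@6, authorship 11.2233..
After op 5 (delete): buffer="sosszh" (len 6), cursors c1@0 c2@3 c3@3, authorship 1.23..
After op 6 (delete): buffer="sszh" (len 4), cursors c1@0 c2@1 c3@1, authorship 13..
After op 7 (move_left): buffer="sszh" (len 4), cursors c1@0 c2@0 c3@0, authorship 13..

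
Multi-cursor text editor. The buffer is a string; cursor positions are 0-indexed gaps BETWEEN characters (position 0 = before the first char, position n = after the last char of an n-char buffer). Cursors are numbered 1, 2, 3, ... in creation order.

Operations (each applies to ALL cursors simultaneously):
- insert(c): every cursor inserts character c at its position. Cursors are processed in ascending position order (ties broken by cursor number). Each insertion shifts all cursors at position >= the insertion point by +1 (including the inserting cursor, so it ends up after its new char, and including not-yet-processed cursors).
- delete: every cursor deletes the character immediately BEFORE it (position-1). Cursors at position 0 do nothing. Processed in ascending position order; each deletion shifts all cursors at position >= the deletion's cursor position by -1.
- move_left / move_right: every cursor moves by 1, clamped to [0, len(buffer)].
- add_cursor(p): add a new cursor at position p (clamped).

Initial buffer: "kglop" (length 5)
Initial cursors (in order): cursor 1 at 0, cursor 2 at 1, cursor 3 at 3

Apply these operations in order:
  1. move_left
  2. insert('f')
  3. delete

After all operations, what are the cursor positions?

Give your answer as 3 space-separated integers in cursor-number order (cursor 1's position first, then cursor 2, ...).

After op 1 (move_left): buffer="kglop" (len 5), cursors c1@0 c2@0 c3@2, authorship .....
After op 2 (insert('f')): buffer="ffkgflop" (len 8), cursors c1@2 c2@2 c3@5, authorship 12..3...
After op 3 (delete): buffer="kglop" (len 5), cursors c1@0 c2@0 c3@2, authorship .....

Answer: 0 0 2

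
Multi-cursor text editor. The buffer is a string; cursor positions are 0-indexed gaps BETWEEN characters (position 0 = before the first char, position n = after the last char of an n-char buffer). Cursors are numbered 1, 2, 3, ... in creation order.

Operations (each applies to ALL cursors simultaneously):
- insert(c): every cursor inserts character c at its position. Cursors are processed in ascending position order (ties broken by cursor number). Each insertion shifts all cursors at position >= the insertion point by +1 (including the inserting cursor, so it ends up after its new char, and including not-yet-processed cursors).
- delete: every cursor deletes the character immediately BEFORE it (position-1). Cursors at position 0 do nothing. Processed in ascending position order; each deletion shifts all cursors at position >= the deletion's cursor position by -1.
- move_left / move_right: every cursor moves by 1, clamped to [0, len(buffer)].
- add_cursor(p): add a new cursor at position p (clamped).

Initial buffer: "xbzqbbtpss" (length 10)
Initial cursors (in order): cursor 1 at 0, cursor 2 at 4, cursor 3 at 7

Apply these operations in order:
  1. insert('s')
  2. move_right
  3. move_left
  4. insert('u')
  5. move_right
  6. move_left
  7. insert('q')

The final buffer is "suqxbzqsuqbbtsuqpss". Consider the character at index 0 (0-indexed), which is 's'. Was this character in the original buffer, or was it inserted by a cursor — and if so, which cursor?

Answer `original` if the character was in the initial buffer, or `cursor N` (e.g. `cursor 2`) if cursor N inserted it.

Answer: cursor 1

Derivation:
After op 1 (insert('s')): buffer="sxbzqsbbtspss" (len 13), cursors c1@1 c2@6 c3@10, authorship 1....2...3...
After op 2 (move_right): buffer="sxbzqsbbtspss" (len 13), cursors c1@2 c2@7 c3@11, authorship 1....2...3...
After op 3 (move_left): buffer="sxbzqsbbtspss" (len 13), cursors c1@1 c2@6 c3@10, authorship 1....2...3...
After op 4 (insert('u')): buffer="suxbzqsubbtsupss" (len 16), cursors c1@2 c2@8 c3@13, authorship 11....22...33...
After op 5 (move_right): buffer="suxbzqsubbtsupss" (len 16), cursors c1@3 c2@9 c3@14, authorship 11....22...33...
After op 6 (move_left): buffer="suxbzqsubbtsupss" (len 16), cursors c1@2 c2@8 c3@13, authorship 11....22...33...
After op 7 (insert('q')): buffer="suqxbzqsuqbbtsuqpss" (len 19), cursors c1@3 c2@10 c3@16, authorship 111....222...333...
Authorship (.=original, N=cursor N): 1 1 1 . . . . 2 2 2 . . . 3 3 3 . . .
Index 0: author = 1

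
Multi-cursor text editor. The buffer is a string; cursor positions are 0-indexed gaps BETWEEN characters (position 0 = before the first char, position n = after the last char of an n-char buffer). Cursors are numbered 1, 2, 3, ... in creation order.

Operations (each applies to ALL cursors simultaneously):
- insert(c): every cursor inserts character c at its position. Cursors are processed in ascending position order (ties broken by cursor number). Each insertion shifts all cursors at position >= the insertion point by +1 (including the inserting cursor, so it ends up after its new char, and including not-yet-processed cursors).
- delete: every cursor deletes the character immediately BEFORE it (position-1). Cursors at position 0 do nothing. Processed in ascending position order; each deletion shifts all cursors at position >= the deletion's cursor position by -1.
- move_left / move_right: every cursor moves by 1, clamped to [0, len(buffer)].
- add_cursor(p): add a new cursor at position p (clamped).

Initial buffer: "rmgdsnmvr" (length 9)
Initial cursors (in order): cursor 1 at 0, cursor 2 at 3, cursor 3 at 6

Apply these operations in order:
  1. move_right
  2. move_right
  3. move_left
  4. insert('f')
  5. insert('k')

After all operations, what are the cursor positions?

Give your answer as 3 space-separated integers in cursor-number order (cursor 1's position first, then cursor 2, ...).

After op 1 (move_right): buffer="rmgdsnmvr" (len 9), cursors c1@1 c2@4 c3@7, authorship .........
After op 2 (move_right): buffer="rmgdsnmvr" (len 9), cursors c1@2 c2@5 c3@8, authorship .........
After op 3 (move_left): buffer="rmgdsnmvr" (len 9), cursors c1@1 c2@4 c3@7, authorship .........
After op 4 (insert('f')): buffer="rfmgdfsnmfvr" (len 12), cursors c1@2 c2@6 c3@10, authorship .1...2...3..
After op 5 (insert('k')): buffer="rfkmgdfksnmfkvr" (len 15), cursors c1@3 c2@8 c3@13, authorship .11...22...33..

Answer: 3 8 13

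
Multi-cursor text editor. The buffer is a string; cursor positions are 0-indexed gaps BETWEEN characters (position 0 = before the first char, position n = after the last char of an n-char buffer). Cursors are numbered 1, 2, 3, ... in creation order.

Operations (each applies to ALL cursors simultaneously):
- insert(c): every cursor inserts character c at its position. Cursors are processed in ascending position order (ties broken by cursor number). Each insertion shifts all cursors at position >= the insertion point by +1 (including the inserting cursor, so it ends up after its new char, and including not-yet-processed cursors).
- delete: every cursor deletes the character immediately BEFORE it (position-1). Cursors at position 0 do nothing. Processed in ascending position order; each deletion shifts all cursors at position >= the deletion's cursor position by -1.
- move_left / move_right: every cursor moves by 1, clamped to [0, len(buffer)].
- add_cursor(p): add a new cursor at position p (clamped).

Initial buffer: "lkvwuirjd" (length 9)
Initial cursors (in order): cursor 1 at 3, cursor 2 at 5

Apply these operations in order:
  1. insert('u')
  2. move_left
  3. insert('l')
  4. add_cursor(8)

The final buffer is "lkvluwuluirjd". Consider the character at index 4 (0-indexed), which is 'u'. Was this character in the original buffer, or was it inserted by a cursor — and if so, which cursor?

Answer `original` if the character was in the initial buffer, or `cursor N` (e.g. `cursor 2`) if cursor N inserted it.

Answer: cursor 1

Derivation:
After op 1 (insert('u')): buffer="lkvuwuuirjd" (len 11), cursors c1@4 c2@7, authorship ...1..2....
After op 2 (move_left): buffer="lkvuwuuirjd" (len 11), cursors c1@3 c2@6, authorship ...1..2....
After op 3 (insert('l')): buffer="lkvluwuluirjd" (len 13), cursors c1@4 c2@8, authorship ...11..22....
After op 4 (add_cursor(8)): buffer="lkvluwuluirjd" (len 13), cursors c1@4 c2@8 c3@8, authorship ...11..22....
Authorship (.=original, N=cursor N): . . . 1 1 . . 2 2 . . . .
Index 4: author = 1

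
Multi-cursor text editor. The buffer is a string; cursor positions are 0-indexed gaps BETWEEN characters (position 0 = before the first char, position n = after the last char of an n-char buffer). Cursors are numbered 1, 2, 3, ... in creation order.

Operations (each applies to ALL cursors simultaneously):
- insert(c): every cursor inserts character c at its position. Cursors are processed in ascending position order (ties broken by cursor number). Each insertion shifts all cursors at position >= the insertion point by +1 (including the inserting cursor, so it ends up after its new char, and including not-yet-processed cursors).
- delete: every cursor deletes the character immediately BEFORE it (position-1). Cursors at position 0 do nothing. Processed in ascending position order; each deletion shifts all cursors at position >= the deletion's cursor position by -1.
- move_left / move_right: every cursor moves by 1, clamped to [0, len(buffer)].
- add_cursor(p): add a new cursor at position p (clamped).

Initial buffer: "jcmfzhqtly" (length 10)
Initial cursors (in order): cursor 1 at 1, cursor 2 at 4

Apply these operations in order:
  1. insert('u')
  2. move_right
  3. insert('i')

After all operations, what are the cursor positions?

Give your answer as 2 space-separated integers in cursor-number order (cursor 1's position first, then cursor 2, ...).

After op 1 (insert('u')): buffer="jucmfuzhqtly" (len 12), cursors c1@2 c2@6, authorship .1...2......
After op 2 (move_right): buffer="jucmfuzhqtly" (len 12), cursors c1@3 c2@7, authorship .1...2......
After op 3 (insert('i')): buffer="jucimfuzihqtly" (len 14), cursors c1@4 c2@9, authorship .1.1..2.2.....

Answer: 4 9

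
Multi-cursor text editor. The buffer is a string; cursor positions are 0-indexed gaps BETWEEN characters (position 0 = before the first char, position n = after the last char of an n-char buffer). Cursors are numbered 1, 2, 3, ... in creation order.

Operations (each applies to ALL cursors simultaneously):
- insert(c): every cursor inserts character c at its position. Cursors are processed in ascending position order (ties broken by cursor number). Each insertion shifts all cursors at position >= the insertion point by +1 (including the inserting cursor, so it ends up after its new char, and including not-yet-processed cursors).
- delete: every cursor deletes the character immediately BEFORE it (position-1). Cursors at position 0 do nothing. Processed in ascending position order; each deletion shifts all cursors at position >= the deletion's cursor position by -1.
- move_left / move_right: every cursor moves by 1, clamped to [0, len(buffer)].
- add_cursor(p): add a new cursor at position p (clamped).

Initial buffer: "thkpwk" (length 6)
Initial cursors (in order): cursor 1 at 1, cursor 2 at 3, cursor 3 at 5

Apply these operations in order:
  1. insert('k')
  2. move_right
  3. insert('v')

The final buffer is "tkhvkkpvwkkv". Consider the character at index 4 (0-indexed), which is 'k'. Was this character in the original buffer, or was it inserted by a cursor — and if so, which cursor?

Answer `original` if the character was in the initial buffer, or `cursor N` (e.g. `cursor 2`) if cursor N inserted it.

Answer: original

Derivation:
After op 1 (insert('k')): buffer="tkhkkpwkk" (len 9), cursors c1@2 c2@5 c3@8, authorship .1..2..3.
After op 2 (move_right): buffer="tkhkkpwkk" (len 9), cursors c1@3 c2@6 c3@9, authorship .1..2..3.
After op 3 (insert('v')): buffer="tkhvkkpvwkkv" (len 12), cursors c1@4 c2@8 c3@12, authorship .1.1.2.2.3.3
Authorship (.=original, N=cursor N): . 1 . 1 . 2 . 2 . 3 . 3
Index 4: author = original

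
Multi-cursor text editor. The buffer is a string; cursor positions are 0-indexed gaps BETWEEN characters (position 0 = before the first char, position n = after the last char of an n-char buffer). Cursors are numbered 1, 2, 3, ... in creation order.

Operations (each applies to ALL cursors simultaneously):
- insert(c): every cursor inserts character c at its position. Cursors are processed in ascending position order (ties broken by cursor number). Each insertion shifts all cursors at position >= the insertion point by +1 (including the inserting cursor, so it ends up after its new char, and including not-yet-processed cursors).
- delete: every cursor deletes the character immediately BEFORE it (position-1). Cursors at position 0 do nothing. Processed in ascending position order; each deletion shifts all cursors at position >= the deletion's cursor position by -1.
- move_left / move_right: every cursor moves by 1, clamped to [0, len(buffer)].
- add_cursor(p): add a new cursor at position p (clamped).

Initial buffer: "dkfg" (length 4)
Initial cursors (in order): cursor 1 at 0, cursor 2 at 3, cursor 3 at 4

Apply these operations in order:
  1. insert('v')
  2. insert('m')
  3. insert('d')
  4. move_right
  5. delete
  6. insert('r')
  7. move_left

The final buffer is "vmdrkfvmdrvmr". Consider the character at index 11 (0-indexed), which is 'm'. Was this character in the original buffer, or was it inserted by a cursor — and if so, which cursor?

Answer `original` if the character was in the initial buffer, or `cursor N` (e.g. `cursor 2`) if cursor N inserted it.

Answer: cursor 3

Derivation:
After op 1 (insert('v')): buffer="vdkfvgv" (len 7), cursors c1@1 c2@5 c3@7, authorship 1...2.3
After op 2 (insert('m')): buffer="vmdkfvmgvm" (len 10), cursors c1@2 c2@7 c3@10, authorship 11...22.33
After op 3 (insert('d')): buffer="vmddkfvmdgvmd" (len 13), cursors c1@3 c2@9 c3@13, authorship 111...222.333
After op 4 (move_right): buffer="vmddkfvmdgvmd" (len 13), cursors c1@4 c2@10 c3@13, authorship 111...222.333
After op 5 (delete): buffer="vmdkfvmdvm" (len 10), cursors c1@3 c2@8 c3@10, authorship 111..22233
After op 6 (insert('r')): buffer="vmdrkfvmdrvmr" (len 13), cursors c1@4 c2@10 c3@13, authorship 1111..2222333
After op 7 (move_left): buffer="vmdrkfvmdrvmr" (len 13), cursors c1@3 c2@9 c3@12, authorship 1111..2222333
Authorship (.=original, N=cursor N): 1 1 1 1 . . 2 2 2 2 3 3 3
Index 11: author = 3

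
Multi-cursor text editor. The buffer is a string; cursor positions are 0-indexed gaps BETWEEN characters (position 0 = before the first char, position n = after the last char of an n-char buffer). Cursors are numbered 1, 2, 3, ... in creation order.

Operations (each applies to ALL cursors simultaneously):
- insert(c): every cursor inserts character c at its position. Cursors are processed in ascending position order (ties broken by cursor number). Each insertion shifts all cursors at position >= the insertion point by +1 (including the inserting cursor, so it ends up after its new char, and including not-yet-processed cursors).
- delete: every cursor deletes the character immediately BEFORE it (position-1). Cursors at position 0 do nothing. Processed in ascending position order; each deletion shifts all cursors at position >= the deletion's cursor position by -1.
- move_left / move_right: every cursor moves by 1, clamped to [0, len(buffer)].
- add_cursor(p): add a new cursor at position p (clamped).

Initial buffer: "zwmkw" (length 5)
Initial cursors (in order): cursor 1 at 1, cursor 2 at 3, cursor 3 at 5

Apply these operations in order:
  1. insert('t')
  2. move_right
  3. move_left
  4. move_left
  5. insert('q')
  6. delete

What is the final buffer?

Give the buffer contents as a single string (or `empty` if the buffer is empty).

After op 1 (insert('t')): buffer="ztwmtkwt" (len 8), cursors c1@2 c2@5 c3@8, authorship .1..2..3
After op 2 (move_right): buffer="ztwmtkwt" (len 8), cursors c1@3 c2@6 c3@8, authorship .1..2..3
After op 3 (move_left): buffer="ztwmtkwt" (len 8), cursors c1@2 c2@5 c3@7, authorship .1..2..3
After op 4 (move_left): buffer="ztwmtkwt" (len 8), cursors c1@1 c2@4 c3@6, authorship .1..2..3
After op 5 (insert('q')): buffer="zqtwmqtkqwt" (len 11), cursors c1@2 c2@6 c3@9, authorship .11..22.3.3
After op 6 (delete): buffer="ztwmtkwt" (len 8), cursors c1@1 c2@4 c3@6, authorship .1..2..3

Answer: ztwmtkwt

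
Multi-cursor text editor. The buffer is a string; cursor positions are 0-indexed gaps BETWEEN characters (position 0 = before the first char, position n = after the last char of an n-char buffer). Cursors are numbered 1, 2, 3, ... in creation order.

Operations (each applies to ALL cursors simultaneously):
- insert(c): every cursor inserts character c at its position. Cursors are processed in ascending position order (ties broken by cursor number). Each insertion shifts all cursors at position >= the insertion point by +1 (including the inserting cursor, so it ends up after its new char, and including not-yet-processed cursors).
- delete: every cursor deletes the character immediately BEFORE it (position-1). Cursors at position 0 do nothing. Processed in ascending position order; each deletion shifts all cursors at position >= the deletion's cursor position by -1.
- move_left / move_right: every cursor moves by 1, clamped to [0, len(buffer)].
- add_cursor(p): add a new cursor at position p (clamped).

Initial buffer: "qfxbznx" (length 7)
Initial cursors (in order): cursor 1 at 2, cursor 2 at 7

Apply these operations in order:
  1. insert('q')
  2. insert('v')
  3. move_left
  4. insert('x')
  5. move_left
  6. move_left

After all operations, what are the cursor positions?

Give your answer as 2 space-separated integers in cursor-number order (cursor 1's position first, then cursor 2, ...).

Answer: 2 10

Derivation:
After op 1 (insert('q')): buffer="qfqxbznxq" (len 9), cursors c1@3 c2@9, authorship ..1.....2
After op 2 (insert('v')): buffer="qfqvxbznxqv" (len 11), cursors c1@4 c2@11, authorship ..11.....22
After op 3 (move_left): buffer="qfqvxbznxqv" (len 11), cursors c1@3 c2@10, authorship ..11.....22
After op 4 (insert('x')): buffer="qfqxvxbznxqxv" (len 13), cursors c1@4 c2@12, authorship ..111.....222
After op 5 (move_left): buffer="qfqxvxbznxqxv" (len 13), cursors c1@3 c2@11, authorship ..111.....222
After op 6 (move_left): buffer="qfqxvxbznxqxv" (len 13), cursors c1@2 c2@10, authorship ..111.....222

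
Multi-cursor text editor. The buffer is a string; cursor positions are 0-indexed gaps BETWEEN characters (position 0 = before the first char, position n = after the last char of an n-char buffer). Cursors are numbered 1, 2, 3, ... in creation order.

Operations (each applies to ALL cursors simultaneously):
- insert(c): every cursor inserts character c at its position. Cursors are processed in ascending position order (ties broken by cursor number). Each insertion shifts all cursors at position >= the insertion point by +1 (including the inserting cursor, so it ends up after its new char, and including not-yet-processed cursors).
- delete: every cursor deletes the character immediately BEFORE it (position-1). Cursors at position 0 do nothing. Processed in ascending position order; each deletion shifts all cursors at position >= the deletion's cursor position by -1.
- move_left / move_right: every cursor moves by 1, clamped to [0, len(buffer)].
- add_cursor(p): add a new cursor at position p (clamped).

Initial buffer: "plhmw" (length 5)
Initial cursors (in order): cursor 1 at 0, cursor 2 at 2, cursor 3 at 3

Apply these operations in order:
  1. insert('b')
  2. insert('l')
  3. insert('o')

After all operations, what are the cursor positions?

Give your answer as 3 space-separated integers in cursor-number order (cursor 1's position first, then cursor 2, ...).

Answer: 3 8 12

Derivation:
After op 1 (insert('b')): buffer="bplbhbmw" (len 8), cursors c1@1 c2@4 c3@6, authorship 1..2.3..
After op 2 (insert('l')): buffer="blplblhblmw" (len 11), cursors c1@2 c2@6 c3@9, authorship 11..22.33..
After op 3 (insert('o')): buffer="bloplblohblomw" (len 14), cursors c1@3 c2@8 c3@12, authorship 111..222.333..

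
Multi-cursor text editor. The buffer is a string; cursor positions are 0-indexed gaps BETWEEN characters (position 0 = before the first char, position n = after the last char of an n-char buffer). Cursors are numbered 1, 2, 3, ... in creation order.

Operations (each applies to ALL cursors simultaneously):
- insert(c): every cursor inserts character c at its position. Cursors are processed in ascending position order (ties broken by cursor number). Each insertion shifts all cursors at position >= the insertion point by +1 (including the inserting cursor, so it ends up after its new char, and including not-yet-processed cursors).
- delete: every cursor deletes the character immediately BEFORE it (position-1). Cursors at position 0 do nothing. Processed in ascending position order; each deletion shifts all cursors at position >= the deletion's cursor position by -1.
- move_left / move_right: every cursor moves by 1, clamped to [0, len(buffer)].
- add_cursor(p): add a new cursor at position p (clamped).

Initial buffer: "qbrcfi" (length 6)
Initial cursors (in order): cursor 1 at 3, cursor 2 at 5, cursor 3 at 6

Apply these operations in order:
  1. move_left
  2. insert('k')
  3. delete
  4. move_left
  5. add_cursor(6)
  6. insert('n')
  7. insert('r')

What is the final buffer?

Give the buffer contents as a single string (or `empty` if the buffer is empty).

After op 1 (move_left): buffer="qbrcfi" (len 6), cursors c1@2 c2@4 c3@5, authorship ......
After op 2 (insert('k')): buffer="qbkrckfki" (len 9), cursors c1@3 c2@6 c3@8, authorship ..1..2.3.
After op 3 (delete): buffer="qbrcfi" (len 6), cursors c1@2 c2@4 c3@5, authorship ......
After op 4 (move_left): buffer="qbrcfi" (len 6), cursors c1@1 c2@3 c3@4, authorship ......
After op 5 (add_cursor(6)): buffer="qbrcfi" (len 6), cursors c1@1 c2@3 c3@4 c4@6, authorship ......
After op 6 (insert('n')): buffer="qnbrncnfin" (len 10), cursors c1@2 c2@5 c3@7 c4@10, authorship .1..2.3..4
After op 7 (insert('r')): buffer="qnrbrnrcnrfinr" (len 14), cursors c1@3 c2@7 c3@10 c4@14, authorship .11..22.33..44

Answer: qnrbrnrcnrfinr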